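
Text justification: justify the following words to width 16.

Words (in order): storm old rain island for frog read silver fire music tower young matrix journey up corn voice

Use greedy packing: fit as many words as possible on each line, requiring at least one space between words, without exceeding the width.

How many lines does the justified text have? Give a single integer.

Answer: 7

Derivation:
Line 1: ['storm', 'old', 'rain'] (min_width=14, slack=2)
Line 2: ['island', 'for', 'frog'] (min_width=15, slack=1)
Line 3: ['read', 'silver', 'fire'] (min_width=16, slack=0)
Line 4: ['music', 'tower'] (min_width=11, slack=5)
Line 5: ['young', 'matrix'] (min_width=12, slack=4)
Line 6: ['journey', 'up', 'corn'] (min_width=15, slack=1)
Line 7: ['voice'] (min_width=5, slack=11)
Total lines: 7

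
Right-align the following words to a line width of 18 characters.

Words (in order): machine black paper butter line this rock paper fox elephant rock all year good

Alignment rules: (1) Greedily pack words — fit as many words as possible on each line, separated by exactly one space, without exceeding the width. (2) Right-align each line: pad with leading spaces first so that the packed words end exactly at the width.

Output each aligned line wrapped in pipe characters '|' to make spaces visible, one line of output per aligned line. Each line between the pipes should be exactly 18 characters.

Line 1: ['machine', 'black'] (min_width=13, slack=5)
Line 2: ['paper', 'butter', 'line'] (min_width=17, slack=1)
Line 3: ['this', 'rock', 'paper'] (min_width=15, slack=3)
Line 4: ['fox', 'elephant', 'rock'] (min_width=17, slack=1)
Line 5: ['all', 'year', 'good'] (min_width=13, slack=5)

Answer: |     machine black|
| paper butter line|
|   this rock paper|
| fox elephant rock|
|     all year good|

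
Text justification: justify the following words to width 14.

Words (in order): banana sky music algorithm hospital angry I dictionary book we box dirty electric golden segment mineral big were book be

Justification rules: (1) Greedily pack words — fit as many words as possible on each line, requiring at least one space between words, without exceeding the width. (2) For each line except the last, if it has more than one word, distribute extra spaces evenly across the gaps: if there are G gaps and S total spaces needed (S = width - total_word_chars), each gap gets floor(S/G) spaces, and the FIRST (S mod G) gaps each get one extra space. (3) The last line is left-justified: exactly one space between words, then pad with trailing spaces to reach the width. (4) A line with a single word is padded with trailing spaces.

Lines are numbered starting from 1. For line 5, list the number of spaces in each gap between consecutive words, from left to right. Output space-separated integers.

Line 1: ['banana', 'sky'] (min_width=10, slack=4)
Line 2: ['music'] (min_width=5, slack=9)
Line 3: ['algorithm'] (min_width=9, slack=5)
Line 4: ['hospital', 'angry'] (min_width=14, slack=0)
Line 5: ['I', 'dictionary'] (min_width=12, slack=2)
Line 6: ['book', 'we', 'box'] (min_width=11, slack=3)
Line 7: ['dirty', 'electric'] (min_width=14, slack=0)
Line 8: ['golden', 'segment'] (min_width=14, slack=0)
Line 9: ['mineral', 'big'] (min_width=11, slack=3)
Line 10: ['were', 'book', 'be'] (min_width=12, slack=2)

Answer: 3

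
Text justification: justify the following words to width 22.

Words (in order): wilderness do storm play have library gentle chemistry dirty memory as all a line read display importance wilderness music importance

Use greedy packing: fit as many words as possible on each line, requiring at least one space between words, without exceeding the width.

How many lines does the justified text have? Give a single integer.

Line 1: ['wilderness', 'do', 'storm'] (min_width=19, slack=3)
Line 2: ['play', 'have', 'library'] (min_width=17, slack=5)
Line 3: ['gentle', 'chemistry', 'dirty'] (min_width=22, slack=0)
Line 4: ['memory', 'as', 'all', 'a', 'line'] (min_width=20, slack=2)
Line 5: ['read', 'display'] (min_width=12, slack=10)
Line 6: ['importance', 'wilderness'] (min_width=21, slack=1)
Line 7: ['music', 'importance'] (min_width=16, slack=6)
Total lines: 7

Answer: 7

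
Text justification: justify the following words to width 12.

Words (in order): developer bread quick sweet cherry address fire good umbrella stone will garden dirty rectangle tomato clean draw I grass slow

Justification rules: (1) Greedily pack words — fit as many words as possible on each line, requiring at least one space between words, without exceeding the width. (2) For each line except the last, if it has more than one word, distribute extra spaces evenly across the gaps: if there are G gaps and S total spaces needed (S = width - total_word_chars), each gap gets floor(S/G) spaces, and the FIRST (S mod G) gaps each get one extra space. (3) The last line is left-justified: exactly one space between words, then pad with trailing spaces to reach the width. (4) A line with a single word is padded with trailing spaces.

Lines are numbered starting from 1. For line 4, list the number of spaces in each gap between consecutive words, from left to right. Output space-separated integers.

Line 1: ['developer'] (min_width=9, slack=3)
Line 2: ['bread', 'quick'] (min_width=11, slack=1)
Line 3: ['sweet', 'cherry'] (min_width=12, slack=0)
Line 4: ['address', 'fire'] (min_width=12, slack=0)
Line 5: ['good'] (min_width=4, slack=8)
Line 6: ['umbrella'] (min_width=8, slack=4)
Line 7: ['stone', 'will'] (min_width=10, slack=2)
Line 8: ['garden', 'dirty'] (min_width=12, slack=0)
Line 9: ['rectangle'] (min_width=9, slack=3)
Line 10: ['tomato', 'clean'] (min_width=12, slack=0)
Line 11: ['draw', 'I', 'grass'] (min_width=12, slack=0)
Line 12: ['slow'] (min_width=4, slack=8)

Answer: 1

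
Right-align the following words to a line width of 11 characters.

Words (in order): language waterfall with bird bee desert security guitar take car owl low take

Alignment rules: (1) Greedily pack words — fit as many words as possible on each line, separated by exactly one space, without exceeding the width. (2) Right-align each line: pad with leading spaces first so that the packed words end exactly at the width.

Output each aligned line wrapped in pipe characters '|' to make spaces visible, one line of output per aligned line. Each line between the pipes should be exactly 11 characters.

Answer: |   language|
|  waterfall|
|  with bird|
| bee desert|
|   security|
|guitar take|
|car owl low|
|       take|

Derivation:
Line 1: ['language'] (min_width=8, slack=3)
Line 2: ['waterfall'] (min_width=9, slack=2)
Line 3: ['with', 'bird'] (min_width=9, slack=2)
Line 4: ['bee', 'desert'] (min_width=10, slack=1)
Line 5: ['security'] (min_width=8, slack=3)
Line 6: ['guitar', 'take'] (min_width=11, slack=0)
Line 7: ['car', 'owl', 'low'] (min_width=11, slack=0)
Line 8: ['take'] (min_width=4, slack=7)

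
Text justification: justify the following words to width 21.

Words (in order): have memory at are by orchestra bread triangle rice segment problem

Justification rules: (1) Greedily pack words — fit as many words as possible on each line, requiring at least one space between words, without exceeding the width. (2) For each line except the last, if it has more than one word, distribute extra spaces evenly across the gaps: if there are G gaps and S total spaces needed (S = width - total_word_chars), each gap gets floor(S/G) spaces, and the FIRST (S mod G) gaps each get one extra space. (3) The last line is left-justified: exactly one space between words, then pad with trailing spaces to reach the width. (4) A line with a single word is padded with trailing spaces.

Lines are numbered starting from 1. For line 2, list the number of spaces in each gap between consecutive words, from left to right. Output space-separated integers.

Answer: 7

Derivation:
Line 1: ['have', 'memory', 'at', 'are', 'by'] (min_width=21, slack=0)
Line 2: ['orchestra', 'bread'] (min_width=15, slack=6)
Line 3: ['triangle', 'rice', 'segment'] (min_width=21, slack=0)
Line 4: ['problem'] (min_width=7, slack=14)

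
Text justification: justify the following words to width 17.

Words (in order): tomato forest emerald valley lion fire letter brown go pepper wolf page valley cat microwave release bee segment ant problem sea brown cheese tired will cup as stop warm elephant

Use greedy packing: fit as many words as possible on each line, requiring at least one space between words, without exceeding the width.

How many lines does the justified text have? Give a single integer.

Answer: 12

Derivation:
Line 1: ['tomato', 'forest'] (min_width=13, slack=4)
Line 2: ['emerald', 'valley'] (min_width=14, slack=3)
Line 3: ['lion', 'fire', 'letter'] (min_width=16, slack=1)
Line 4: ['brown', 'go', 'pepper'] (min_width=15, slack=2)
Line 5: ['wolf', 'page', 'valley'] (min_width=16, slack=1)
Line 6: ['cat', 'microwave'] (min_width=13, slack=4)
Line 7: ['release', 'bee'] (min_width=11, slack=6)
Line 8: ['segment', 'ant'] (min_width=11, slack=6)
Line 9: ['problem', 'sea', 'brown'] (min_width=17, slack=0)
Line 10: ['cheese', 'tired', 'will'] (min_width=17, slack=0)
Line 11: ['cup', 'as', 'stop', 'warm'] (min_width=16, slack=1)
Line 12: ['elephant'] (min_width=8, slack=9)
Total lines: 12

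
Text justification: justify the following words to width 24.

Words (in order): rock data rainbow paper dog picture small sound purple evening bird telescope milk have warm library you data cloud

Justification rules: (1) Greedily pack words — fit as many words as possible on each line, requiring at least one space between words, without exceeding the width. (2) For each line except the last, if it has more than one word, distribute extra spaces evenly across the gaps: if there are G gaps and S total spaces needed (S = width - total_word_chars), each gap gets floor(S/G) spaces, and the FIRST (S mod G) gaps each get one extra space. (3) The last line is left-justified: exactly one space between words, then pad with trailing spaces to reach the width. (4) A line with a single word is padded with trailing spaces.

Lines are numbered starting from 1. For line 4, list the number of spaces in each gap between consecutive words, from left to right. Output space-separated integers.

Line 1: ['rock', 'data', 'rainbow', 'paper'] (min_width=23, slack=1)
Line 2: ['dog', 'picture', 'small', 'sound'] (min_width=23, slack=1)
Line 3: ['purple', 'evening', 'bird'] (min_width=19, slack=5)
Line 4: ['telescope', 'milk', 'have', 'warm'] (min_width=24, slack=0)
Line 5: ['library', 'you', 'data', 'cloud'] (min_width=22, slack=2)

Answer: 1 1 1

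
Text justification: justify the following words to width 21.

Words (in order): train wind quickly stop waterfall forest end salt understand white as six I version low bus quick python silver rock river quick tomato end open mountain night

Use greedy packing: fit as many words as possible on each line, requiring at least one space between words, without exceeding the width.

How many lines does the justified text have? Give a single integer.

Line 1: ['train', 'wind', 'quickly'] (min_width=18, slack=3)
Line 2: ['stop', 'waterfall', 'forest'] (min_width=21, slack=0)
Line 3: ['end', 'salt', 'understand'] (min_width=19, slack=2)
Line 4: ['white', 'as', 'six', 'I'] (min_width=14, slack=7)
Line 5: ['version', 'low', 'bus', 'quick'] (min_width=21, slack=0)
Line 6: ['python', 'silver', 'rock'] (min_width=18, slack=3)
Line 7: ['river', 'quick', 'tomato'] (min_width=18, slack=3)
Line 8: ['end', 'open', 'mountain'] (min_width=17, slack=4)
Line 9: ['night'] (min_width=5, slack=16)
Total lines: 9

Answer: 9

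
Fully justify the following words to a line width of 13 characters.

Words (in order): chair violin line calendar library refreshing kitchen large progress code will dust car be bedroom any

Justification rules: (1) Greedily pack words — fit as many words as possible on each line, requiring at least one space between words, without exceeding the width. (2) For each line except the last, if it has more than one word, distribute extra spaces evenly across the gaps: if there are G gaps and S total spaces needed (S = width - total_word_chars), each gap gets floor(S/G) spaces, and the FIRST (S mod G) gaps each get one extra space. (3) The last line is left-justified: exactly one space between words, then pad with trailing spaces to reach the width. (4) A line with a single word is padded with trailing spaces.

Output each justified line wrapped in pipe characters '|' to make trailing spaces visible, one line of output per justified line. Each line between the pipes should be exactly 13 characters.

Answer: |chair  violin|
|line calendar|
|library      |
|refreshing   |
|kitchen large|
|progress code|
|will dust car|
|be    bedroom|
|any          |

Derivation:
Line 1: ['chair', 'violin'] (min_width=12, slack=1)
Line 2: ['line', 'calendar'] (min_width=13, slack=0)
Line 3: ['library'] (min_width=7, slack=6)
Line 4: ['refreshing'] (min_width=10, slack=3)
Line 5: ['kitchen', 'large'] (min_width=13, slack=0)
Line 6: ['progress', 'code'] (min_width=13, slack=0)
Line 7: ['will', 'dust', 'car'] (min_width=13, slack=0)
Line 8: ['be', 'bedroom'] (min_width=10, slack=3)
Line 9: ['any'] (min_width=3, slack=10)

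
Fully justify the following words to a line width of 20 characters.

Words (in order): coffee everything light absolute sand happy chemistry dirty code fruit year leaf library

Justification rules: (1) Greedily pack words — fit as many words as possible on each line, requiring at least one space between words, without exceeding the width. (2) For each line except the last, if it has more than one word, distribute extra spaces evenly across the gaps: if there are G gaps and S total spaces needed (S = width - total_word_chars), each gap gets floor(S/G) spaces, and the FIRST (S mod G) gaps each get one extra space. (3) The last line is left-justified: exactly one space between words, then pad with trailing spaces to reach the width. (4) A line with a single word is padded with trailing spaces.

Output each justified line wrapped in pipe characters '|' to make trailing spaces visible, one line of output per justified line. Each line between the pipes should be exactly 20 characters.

Answer: |coffee    everything|
|light  absolute sand|
|happy      chemistry|
|dirty   code   fruit|
|year leaf library   |

Derivation:
Line 1: ['coffee', 'everything'] (min_width=17, slack=3)
Line 2: ['light', 'absolute', 'sand'] (min_width=19, slack=1)
Line 3: ['happy', 'chemistry'] (min_width=15, slack=5)
Line 4: ['dirty', 'code', 'fruit'] (min_width=16, slack=4)
Line 5: ['year', 'leaf', 'library'] (min_width=17, slack=3)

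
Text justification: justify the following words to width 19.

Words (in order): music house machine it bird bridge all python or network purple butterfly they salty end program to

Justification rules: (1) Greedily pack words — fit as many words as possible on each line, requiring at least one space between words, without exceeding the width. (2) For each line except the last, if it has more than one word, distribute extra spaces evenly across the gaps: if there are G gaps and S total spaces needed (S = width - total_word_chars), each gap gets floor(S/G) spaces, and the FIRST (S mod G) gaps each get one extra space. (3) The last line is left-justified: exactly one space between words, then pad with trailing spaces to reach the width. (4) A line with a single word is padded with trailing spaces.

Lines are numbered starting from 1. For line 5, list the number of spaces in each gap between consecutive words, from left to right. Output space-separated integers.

Line 1: ['music', 'house', 'machine'] (min_width=19, slack=0)
Line 2: ['it', 'bird', 'bridge', 'all'] (min_width=18, slack=1)
Line 3: ['python', 'or', 'network'] (min_width=17, slack=2)
Line 4: ['purple', 'butterfly'] (min_width=16, slack=3)
Line 5: ['they', 'salty', 'end'] (min_width=14, slack=5)
Line 6: ['program', 'to'] (min_width=10, slack=9)

Answer: 4 3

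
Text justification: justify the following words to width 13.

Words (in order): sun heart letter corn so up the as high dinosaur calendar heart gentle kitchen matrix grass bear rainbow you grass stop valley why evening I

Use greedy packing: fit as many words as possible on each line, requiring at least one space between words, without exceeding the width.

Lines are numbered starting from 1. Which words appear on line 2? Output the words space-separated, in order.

Answer: letter corn

Derivation:
Line 1: ['sun', 'heart'] (min_width=9, slack=4)
Line 2: ['letter', 'corn'] (min_width=11, slack=2)
Line 3: ['so', 'up', 'the', 'as'] (min_width=12, slack=1)
Line 4: ['high', 'dinosaur'] (min_width=13, slack=0)
Line 5: ['calendar'] (min_width=8, slack=5)
Line 6: ['heart', 'gentle'] (min_width=12, slack=1)
Line 7: ['kitchen'] (min_width=7, slack=6)
Line 8: ['matrix', 'grass'] (min_width=12, slack=1)
Line 9: ['bear', 'rainbow'] (min_width=12, slack=1)
Line 10: ['you', 'grass'] (min_width=9, slack=4)
Line 11: ['stop', 'valley'] (min_width=11, slack=2)
Line 12: ['why', 'evening', 'I'] (min_width=13, slack=0)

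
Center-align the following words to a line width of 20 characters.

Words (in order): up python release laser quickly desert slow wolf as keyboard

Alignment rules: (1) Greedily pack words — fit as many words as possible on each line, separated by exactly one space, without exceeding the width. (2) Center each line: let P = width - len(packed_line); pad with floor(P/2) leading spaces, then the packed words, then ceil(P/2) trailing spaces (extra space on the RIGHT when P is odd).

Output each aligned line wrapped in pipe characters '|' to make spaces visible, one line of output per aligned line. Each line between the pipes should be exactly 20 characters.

Line 1: ['up', 'python', 'release'] (min_width=17, slack=3)
Line 2: ['laser', 'quickly', 'desert'] (min_width=20, slack=0)
Line 3: ['slow', 'wolf', 'as'] (min_width=12, slack=8)
Line 4: ['keyboard'] (min_width=8, slack=12)

Answer: | up python release  |
|laser quickly desert|
|    slow wolf as    |
|      keyboard      |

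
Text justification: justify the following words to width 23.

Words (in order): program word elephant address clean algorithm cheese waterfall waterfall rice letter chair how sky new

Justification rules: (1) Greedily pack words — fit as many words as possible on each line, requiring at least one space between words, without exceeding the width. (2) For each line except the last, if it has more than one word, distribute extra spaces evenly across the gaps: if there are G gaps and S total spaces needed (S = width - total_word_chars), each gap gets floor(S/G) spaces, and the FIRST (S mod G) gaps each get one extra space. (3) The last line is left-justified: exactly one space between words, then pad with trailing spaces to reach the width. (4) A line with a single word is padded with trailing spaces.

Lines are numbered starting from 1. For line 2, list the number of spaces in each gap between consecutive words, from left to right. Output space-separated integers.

Answer: 1 1

Derivation:
Line 1: ['program', 'word', 'elephant'] (min_width=21, slack=2)
Line 2: ['address', 'clean', 'algorithm'] (min_width=23, slack=0)
Line 3: ['cheese', 'waterfall'] (min_width=16, slack=7)
Line 4: ['waterfall', 'rice', 'letter'] (min_width=21, slack=2)
Line 5: ['chair', 'how', 'sky', 'new'] (min_width=17, slack=6)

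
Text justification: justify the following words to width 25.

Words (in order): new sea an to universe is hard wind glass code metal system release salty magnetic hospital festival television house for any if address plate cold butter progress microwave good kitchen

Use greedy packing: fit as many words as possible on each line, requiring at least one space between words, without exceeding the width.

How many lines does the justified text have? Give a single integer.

Answer: 8

Derivation:
Line 1: ['new', 'sea', 'an', 'to', 'universe', 'is'] (min_width=25, slack=0)
Line 2: ['hard', 'wind', 'glass', 'code'] (min_width=20, slack=5)
Line 3: ['metal', 'system', 'release'] (min_width=20, slack=5)
Line 4: ['salty', 'magnetic', 'hospital'] (min_width=23, slack=2)
Line 5: ['festival', 'television', 'house'] (min_width=25, slack=0)
Line 6: ['for', 'any', 'if', 'address', 'plate'] (min_width=24, slack=1)
Line 7: ['cold', 'butter', 'progress'] (min_width=20, slack=5)
Line 8: ['microwave', 'good', 'kitchen'] (min_width=22, slack=3)
Total lines: 8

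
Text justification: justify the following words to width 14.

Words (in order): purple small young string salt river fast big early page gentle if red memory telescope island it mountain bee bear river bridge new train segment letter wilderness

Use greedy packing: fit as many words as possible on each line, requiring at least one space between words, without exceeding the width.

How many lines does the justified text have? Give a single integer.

Answer: 14

Derivation:
Line 1: ['purple', 'small'] (min_width=12, slack=2)
Line 2: ['young', 'string'] (min_width=12, slack=2)
Line 3: ['salt', 'river'] (min_width=10, slack=4)
Line 4: ['fast', 'big', 'early'] (min_width=14, slack=0)
Line 5: ['page', 'gentle', 'if'] (min_width=14, slack=0)
Line 6: ['red', 'memory'] (min_width=10, slack=4)
Line 7: ['telescope'] (min_width=9, slack=5)
Line 8: ['island', 'it'] (min_width=9, slack=5)
Line 9: ['mountain', 'bee'] (min_width=12, slack=2)
Line 10: ['bear', 'river'] (min_width=10, slack=4)
Line 11: ['bridge', 'new'] (min_width=10, slack=4)
Line 12: ['train', 'segment'] (min_width=13, slack=1)
Line 13: ['letter'] (min_width=6, slack=8)
Line 14: ['wilderness'] (min_width=10, slack=4)
Total lines: 14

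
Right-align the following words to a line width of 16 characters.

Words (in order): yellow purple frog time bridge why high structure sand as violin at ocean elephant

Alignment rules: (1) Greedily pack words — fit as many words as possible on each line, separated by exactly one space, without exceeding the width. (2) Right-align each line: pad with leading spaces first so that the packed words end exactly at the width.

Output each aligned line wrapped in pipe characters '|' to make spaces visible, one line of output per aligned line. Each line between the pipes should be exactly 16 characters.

Answer: |   yellow purple|
|frog time bridge|
|        why high|
|  structure sand|
|    as violin at|
|  ocean elephant|

Derivation:
Line 1: ['yellow', 'purple'] (min_width=13, slack=3)
Line 2: ['frog', 'time', 'bridge'] (min_width=16, slack=0)
Line 3: ['why', 'high'] (min_width=8, slack=8)
Line 4: ['structure', 'sand'] (min_width=14, slack=2)
Line 5: ['as', 'violin', 'at'] (min_width=12, slack=4)
Line 6: ['ocean', 'elephant'] (min_width=14, slack=2)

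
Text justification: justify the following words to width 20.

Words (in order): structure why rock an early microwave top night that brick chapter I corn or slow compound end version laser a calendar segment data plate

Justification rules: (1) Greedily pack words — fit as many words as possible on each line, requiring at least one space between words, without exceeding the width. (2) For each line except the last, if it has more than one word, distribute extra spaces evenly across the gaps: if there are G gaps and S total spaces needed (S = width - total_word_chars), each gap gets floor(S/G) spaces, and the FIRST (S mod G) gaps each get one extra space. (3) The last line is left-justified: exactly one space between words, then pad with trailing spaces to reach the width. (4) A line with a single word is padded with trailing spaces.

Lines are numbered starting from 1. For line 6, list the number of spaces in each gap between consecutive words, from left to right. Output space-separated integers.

Answer: 4 3

Derivation:
Line 1: ['structure', 'why', 'rock'] (min_width=18, slack=2)
Line 2: ['an', 'early', 'microwave'] (min_width=18, slack=2)
Line 3: ['top', 'night', 'that', 'brick'] (min_width=20, slack=0)
Line 4: ['chapter', 'I', 'corn', 'or'] (min_width=17, slack=3)
Line 5: ['slow', 'compound', 'end'] (min_width=17, slack=3)
Line 6: ['version', 'laser', 'a'] (min_width=15, slack=5)
Line 7: ['calendar', 'segment'] (min_width=16, slack=4)
Line 8: ['data', 'plate'] (min_width=10, slack=10)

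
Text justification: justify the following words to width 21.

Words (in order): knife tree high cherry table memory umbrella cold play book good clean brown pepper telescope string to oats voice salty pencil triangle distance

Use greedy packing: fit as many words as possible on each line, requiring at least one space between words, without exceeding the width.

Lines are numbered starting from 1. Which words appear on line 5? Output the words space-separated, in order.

Line 1: ['knife', 'tree', 'high'] (min_width=15, slack=6)
Line 2: ['cherry', 'table', 'memory'] (min_width=19, slack=2)
Line 3: ['umbrella', 'cold', 'play'] (min_width=18, slack=3)
Line 4: ['book', 'good', 'clean', 'brown'] (min_width=21, slack=0)
Line 5: ['pepper', 'telescope'] (min_width=16, slack=5)
Line 6: ['string', 'to', 'oats', 'voice'] (min_width=20, slack=1)
Line 7: ['salty', 'pencil', 'triangle'] (min_width=21, slack=0)
Line 8: ['distance'] (min_width=8, slack=13)

Answer: pepper telescope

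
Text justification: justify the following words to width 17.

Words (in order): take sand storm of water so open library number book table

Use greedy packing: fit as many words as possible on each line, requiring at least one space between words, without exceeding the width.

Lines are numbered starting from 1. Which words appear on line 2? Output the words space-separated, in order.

Line 1: ['take', 'sand', 'storm'] (min_width=15, slack=2)
Line 2: ['of', 'water', 'so', 'open'] (min_width=16, slack=1)
Line 3: ['library', 'number'] (min_width=14, slack=3)
Line 4: ['book', 'table'] (min_width=10, slack=7)

Answer: of water so open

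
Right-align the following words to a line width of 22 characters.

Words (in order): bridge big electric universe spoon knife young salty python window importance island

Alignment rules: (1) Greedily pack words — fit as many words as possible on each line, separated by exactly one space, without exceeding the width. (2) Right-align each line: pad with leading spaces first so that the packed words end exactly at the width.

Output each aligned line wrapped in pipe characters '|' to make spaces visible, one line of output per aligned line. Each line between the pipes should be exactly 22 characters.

Answer: |   bridge big electric|
|  universe spoon knife|
|    young salty python|
|     window importance|
|                island|

Derivation:
Line 1: ['bridge', 'big', 'electric'] (min_width=19, slack=3)
Line 2: ['universe', 'spoon', 'knife'] (min_width=20, slack=2)
Line 3: ['young', 'salty', 'python'] (min_width=18, slack=4)
Line 4: ['window', 'importance'] (min_width=17, slack=5)
Line 5: ['island'] (min_width=6, slack=16)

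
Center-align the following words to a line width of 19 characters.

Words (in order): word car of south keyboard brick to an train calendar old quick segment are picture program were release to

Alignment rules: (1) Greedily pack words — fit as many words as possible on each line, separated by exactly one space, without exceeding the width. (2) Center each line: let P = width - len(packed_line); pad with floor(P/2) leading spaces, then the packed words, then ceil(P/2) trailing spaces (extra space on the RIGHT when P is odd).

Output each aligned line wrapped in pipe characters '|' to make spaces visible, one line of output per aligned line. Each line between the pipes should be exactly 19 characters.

Answer: | word car of south |
| keyboard brick to |
| an train calendar |
| old quick segment |
|are picture program|
|  were release to  |

Derivation:
Line 1: ['word', 'car', 'of', 'south'] (min_width=17, slack=2)
Line 2: ['keyboard', 'brick', 'to'] (min_width=17, slack=2)
Line 3: ['an', 'train', 'calendar'] (min_width=17, slack=2)
Line 4: ['old', 'quick', 'segment'] (min_width=17, slack=2)
Line 5: ['are', 'picture', 'program'] (min_width=19, slack=0)
Line 6: ['were', 'release', 'to'] (min_width=15, slack=4)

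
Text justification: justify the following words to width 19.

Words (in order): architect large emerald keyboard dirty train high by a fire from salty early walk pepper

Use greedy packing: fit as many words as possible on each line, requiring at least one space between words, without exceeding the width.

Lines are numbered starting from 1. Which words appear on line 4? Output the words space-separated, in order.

Line 1: ['architect', 'large'] (min_width=15, slack=4)
Line 2: ['emerald', 'keyboard'] (min_width=16, slack=3)
Line 3: ['dirty', 'train', 'high', 'by'] (min_width=19, slack=0)
Line 4: ['a', 'fire', 'from', 'salty'] (min_width=17, slack=2)
Line 5: ['early', 'walk', 'pepper'] (min_width=17, slack=2)

Answer: a fire from salty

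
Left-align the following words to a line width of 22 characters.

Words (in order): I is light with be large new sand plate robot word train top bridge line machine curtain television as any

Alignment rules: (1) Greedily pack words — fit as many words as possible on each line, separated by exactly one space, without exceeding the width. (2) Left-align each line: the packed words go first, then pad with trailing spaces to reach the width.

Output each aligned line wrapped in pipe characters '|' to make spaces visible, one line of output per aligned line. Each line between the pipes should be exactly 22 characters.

Answer: |I is light with be    |
|large new sand plate  |
|robot word train top  |
|bridge line machine   |
|curtain television as |
|any                   |

Derivation:
Line 1: ['I', 'is', 'light', 'with', 'be'] (min_width=18, slack=4)
Line 2: ['large', 'new', 'sand', 'plate'] (min_width=20, slack=2)
Line 3: ['robot', 'word', 'train', 'top'] (min_width=20, slack=2)
Line 4: ['bridge', 'line', 'machine'] (min_width=19, slack=3)
Line 5: ['curtain', 'television', 'as'] (min_width=21, slack=1)
Line 6: ['any'] (min_width=3, slack=19)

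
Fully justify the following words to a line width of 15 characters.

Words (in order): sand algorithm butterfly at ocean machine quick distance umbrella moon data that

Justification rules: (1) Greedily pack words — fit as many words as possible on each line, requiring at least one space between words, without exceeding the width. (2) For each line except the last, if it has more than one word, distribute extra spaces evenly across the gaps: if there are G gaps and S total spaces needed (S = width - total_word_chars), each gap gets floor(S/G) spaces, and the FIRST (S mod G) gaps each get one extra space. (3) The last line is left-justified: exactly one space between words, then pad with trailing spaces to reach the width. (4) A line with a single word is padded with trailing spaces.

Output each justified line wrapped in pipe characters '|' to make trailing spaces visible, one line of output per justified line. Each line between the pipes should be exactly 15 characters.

Line 1: ['sand', 'algorithm'] (min_width=14, slack=1)
Line 2: ['butterfly', 'at'] (min_width=12, slack=3)
Line 3: ['ocean', 'machine'] (min_width=13, slack=2)
Line 4: ['quick', 'distance'] (min_width=14, slack=1)
Line 5: ['umbrella', 'moon'] (min_width=13, slack=2)
Line 6: ['data', 'that'] (min_width=9, slack=6)

Answer: |sand  algorithm|
|butterfly    at|
|ocean   machine|
|quick  distance|
|umbrella   moon|
|data that      |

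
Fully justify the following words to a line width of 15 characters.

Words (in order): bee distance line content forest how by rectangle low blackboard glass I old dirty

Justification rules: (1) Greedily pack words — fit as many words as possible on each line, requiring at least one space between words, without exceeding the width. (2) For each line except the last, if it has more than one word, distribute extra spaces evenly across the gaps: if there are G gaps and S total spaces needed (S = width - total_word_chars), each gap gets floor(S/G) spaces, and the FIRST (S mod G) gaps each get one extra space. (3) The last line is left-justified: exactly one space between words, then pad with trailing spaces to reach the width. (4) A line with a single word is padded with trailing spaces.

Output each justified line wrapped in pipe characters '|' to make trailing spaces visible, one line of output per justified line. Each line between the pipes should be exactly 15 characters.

Answer: |bee    distance|
|line    content|
|forest  how  by|
|rectangle   low|
|blackboard     |
|glass   I   old|
|dirty          |

Derivation:
Line 1: ['bee', 'distance'] (min_width=12, slack=3)
Line 2: ['line', 'content'] (min_width=12, slack=3)
Line 3: ['forest', 'how', 'by'] (min_width=13, slack=2)
Line 4: ['rectangle', 'low'] (min_width=13, slack=2)
Line 5: ['blackboard'] (min_width=10, slack=5)
Line 6: ['glass', 'I', 'old'] (min_width=11, slack=4)
Line 7: ['dirty'] (min_width=5, slack=10)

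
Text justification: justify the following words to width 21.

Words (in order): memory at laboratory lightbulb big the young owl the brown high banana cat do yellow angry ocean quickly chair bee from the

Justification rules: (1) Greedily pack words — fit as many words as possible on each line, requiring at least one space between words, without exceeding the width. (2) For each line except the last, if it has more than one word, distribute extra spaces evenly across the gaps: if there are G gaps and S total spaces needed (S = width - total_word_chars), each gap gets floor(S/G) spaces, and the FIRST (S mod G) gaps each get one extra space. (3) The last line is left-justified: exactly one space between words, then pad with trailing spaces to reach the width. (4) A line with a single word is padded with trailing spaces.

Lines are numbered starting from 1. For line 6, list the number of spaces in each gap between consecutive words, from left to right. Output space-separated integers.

Answer: 3 3

Derivation:
Line 1: ['memory', 'at', 'laboratory'] (min_width=20, slack=1)
Line 2: ['lightbulb', 'big', 'the'] (min_width=17, slack=4)
Line 3: ['young', 'owl', 'the', 'brown'] (min_width=19, slack=2)
Line 4: ['high', 'banana', 'cat', 'do'] (min_width=18, slack=3)
Line 5: ['yellow', 'angry', 'ocean'] (min_width=18, slack=3)
Line 6: ['quickly', 'chair', 'bee'] (min_width=17, slack=4)
Line 7: ['from', 'the'] (min_width=8, slack=13)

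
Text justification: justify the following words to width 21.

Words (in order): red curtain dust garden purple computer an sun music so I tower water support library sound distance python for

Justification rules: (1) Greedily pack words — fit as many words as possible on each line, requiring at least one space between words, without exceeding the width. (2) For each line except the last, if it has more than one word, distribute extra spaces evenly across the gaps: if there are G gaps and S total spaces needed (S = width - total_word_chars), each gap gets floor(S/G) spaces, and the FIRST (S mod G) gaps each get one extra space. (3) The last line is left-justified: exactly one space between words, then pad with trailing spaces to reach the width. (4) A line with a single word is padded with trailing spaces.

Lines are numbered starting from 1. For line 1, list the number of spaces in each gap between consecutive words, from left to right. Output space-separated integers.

Line 1: ['red', 'curtain', 'dust'] (min_width=16, slack=5)
Line 2: ['garden', 'purple'] (min_width=13, slack=8)
Line 3: ['computer', 'an', 'sun', 'music'] (min_width=21, slack=0)
Line 4: ['so', 'I', 'tower', 'water'] (min_width=16, slack=5)
Line 5: ['support', 'library', 'sound'] (min_width=21, slack=0)
Line 6: ['distance', 'python', 'for'] (min_width=19, slack=2)

Answer: 4 3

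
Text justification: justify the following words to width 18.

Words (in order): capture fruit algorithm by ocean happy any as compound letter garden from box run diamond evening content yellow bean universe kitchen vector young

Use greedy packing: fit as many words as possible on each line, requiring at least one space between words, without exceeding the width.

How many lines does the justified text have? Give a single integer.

Line 1: ['capture', 'fruit'] (min_width=13, slack=5)
Line 2: ['algorithm', 'by', 'ocean'] (min_width=18, slack=0)
Line 3: ['happy', 'any', 'as'] (min_width=12, slack=6)
Line 4: ['compound', 'letter'] (min_width=15, slack=3)
Line 5: ['garden', 'from', 'box'] (min_width=15, slack=3)
Line 6: ['run', 'diamond'] (min_width=11, slack=7)
Line 7: ['evening', 'content'] (min_width=15, slack=3)
Line 8: ['yellow', 'bean'] (min_width=11, slack=7)
Line 9: ['universe', 'kitchen'] (min_width=16, slack=2)
Line 10: ['vector', 'young'] (min_width=12, slack=6)
Total lines: 10

Answer: 10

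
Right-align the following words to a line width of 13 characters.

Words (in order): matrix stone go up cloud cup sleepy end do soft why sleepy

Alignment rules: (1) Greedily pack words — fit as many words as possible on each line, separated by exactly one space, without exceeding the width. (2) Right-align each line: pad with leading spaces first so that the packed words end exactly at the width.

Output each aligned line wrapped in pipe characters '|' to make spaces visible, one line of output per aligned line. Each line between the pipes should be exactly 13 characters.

Line 1: ['matrix', 'stone'] (min_width=12, slack=1)
Line 2: ['go', 'up', 'cloud'] (min_width=11, slack=2)
Line 3: ['cup', 'sleepy'] (min_width=10, slack=3)
Line 4: ['end', 'do', 'soft'] (min_width=11, slack=2)
Line 5: ['why', 'sleepy'] (min_width=10, slack=3)

Answer: | matrix stone|
|  go up cloud|
|   cup sleepy|
|  end do soft|
|   why sleepy|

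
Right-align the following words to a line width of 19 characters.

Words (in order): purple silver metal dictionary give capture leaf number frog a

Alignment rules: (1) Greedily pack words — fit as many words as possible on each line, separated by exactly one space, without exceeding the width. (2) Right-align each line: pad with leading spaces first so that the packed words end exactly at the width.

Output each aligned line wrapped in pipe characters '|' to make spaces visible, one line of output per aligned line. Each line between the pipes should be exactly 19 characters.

Line 1: ['purple', 'silver', 'metal'] (min_width=19, slack=0)
Line 2: ['dictionary', 'give'] (min_width=15, slack=4)
Line 3: ['capture', 'leaf', 'number'] (min_width=19, slack=0)
Line 4: ['frog', 'a'] (min_width=6, slack=13)

Answer: |purple silver metal|
|    dictionary give|
|capture leaf number|
|             frog a|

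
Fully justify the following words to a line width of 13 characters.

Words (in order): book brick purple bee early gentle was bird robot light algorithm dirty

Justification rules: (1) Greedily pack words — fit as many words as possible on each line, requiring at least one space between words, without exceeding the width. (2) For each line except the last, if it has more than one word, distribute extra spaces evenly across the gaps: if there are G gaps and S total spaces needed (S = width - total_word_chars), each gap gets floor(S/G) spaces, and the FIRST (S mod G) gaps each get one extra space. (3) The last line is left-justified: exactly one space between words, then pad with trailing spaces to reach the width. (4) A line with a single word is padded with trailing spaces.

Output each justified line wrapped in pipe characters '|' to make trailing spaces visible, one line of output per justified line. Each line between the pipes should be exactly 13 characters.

Line 1: ['book', 'brick'] (min_width=10, slack=3)
Line 2: ['purple', 'bee'] (min_width=10, slack=3)
Line 3: ['early', 'gentle'] (min_width=12, slack=1)
Line 4: ['was', 'bird'] (min_width=8, slack=5)
Line 5: ['robot', 'light'] (min_width=11, slack=2)
Line 6: ['algorithm'] (min_width=9, slack=4)
Line 7: ['dirty'] (min_width=5, slack=8)

Answer: |book    brick|
|purple    bee|
|early  gentle|
|was      bird|
|robot   light|
|algorithm    |
|dirty        |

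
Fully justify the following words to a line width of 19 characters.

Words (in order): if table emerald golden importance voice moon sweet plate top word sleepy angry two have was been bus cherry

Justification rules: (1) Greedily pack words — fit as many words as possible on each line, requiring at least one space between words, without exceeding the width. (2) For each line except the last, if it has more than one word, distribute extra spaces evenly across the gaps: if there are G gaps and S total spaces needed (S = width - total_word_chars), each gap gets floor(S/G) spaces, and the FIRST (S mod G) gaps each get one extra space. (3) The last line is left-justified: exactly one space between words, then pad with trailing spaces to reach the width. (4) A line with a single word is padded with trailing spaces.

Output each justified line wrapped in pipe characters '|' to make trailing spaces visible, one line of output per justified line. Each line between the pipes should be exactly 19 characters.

Answer: |if   table  emerald|
|golden   importance|
|voice   moon  sweet|
|plate    top   word|
|sleepy   angry  two|
|have  was  been bus|
|cherry             |

Derivation:
Line 1: ['if', 'table', 'emerald'] (min_width=16, slack=3)
Line 2: ['golden', 'importance'] (min_width=17, slack=2)
Line 3: ['voice', 'moon', 'sweet'] (min_width=16, slack=3)
Line 4: ['plate', 'top', 'word'] (min_width=14, slack=5)
Line 5: ['sleepy', 'angry', 'two'] (min_width=16, slack=3)
Line 6: ['have', 'was', 'been', 'bus'] (min_width=17, slack=2)
Line 7: ['cherry'] (min_width=6, slack=13)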